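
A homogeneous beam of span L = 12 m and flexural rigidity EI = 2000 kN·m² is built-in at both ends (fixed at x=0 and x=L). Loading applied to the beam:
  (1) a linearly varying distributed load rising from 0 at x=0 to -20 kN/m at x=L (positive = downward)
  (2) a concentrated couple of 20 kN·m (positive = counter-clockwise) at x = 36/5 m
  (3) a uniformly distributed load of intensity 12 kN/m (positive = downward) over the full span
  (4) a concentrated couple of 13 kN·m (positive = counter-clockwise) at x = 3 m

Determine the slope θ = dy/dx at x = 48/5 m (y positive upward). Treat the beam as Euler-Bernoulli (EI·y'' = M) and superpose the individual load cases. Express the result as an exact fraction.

θ(48/5) = 417/62500 rad

Load 1 — triangular load w₀=-20 kN/m (0→w₀ over full span):
  θ_1 = -w₀(2x(L-x)(L-2x)(x+2L)+x²(L-x)²)/(120LEI) = -(-20)·(2·(48/5)·(12-(48/5))·(12-2·(48/5))·((48/5)+2·12)+(48/5)²·(12-(48/5))²)/(120·12·2000) = -1152/15625 rad
Load 2 — applied couple M₀=20 kN·m at a=36/5 m (b=L-a=24/5):
  θ_2 = (R_Ax²/2 - M_Ax - M₀(x-a))/EI  [x>a] with R_A=12/5, M_A=32/5 = ((12/5)·(48/5)²/2 - (32/5)·(48/5) - 20·((48/5)-(36/5)))/2000 = 9/15625 rad
Load 3 — uniform load w=12 kN/m over full span:
  θ_3 = -wx(L-x)(L-2x)/(12EI) = -12·(48/5)·(12-(48/5))·(12-2·(48/5))/(12·2000) = 1296/15625 rad
Load 4 — applied couple M₀=13 kN·m at a=3 m (b=L-a=9):
  θ_4 = (R_Ax²/2 - M_Ax - M₀(x-a))/EI  [x>a] with R_A=39/32, M_A=-39/16 = ((39/32)·(48/5)²/2 - (-39/16)·(48/5) - 13·((48/5)-3))/2000 = -39/12500 rad
Superposition: θ = Σ θ_i = 417/62500 rad ≈ 0.006672 rad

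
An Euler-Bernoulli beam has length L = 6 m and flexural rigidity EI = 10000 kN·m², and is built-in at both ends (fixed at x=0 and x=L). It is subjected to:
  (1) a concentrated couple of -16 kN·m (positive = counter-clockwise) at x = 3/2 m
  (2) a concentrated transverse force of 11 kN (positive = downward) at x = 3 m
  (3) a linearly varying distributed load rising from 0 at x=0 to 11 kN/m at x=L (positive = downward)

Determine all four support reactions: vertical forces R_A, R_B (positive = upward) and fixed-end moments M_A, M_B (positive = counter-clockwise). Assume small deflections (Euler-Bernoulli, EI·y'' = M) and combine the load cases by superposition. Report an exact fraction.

Load 1 — applied couple M₀=-16 kN·m at a=3/2 m (b=L-a=9/2):
  R_A = 6M₀ab/L³ = 6·(-16)·(3/2)·(9/2)/6³ = -3 kN
  M_A = M₀b(2a-b)/L² = (-16)·(9/2)·(2·(3/2)-(9/2))/6² = 3 kN·m
  R_B = -6M₀ab/L³ = -6·(-16)·(3/2)·(9/2)/6³ = 3 kN
  M_B = M₀a(2b-a)/L² = (-16)·(3/2)·(2·(9/2)-(3/2))/6² = -5 kN·m
Load 2 — point force P=11 kN at a=3 m (b=L-a=3):
  R_A = Pb²(3a+b)/L³ = 11·3²·(3·3+3)/6³ = 11/2 kN
  M_A = Pab²/L² = 11·3·3²/6² = 33/4 kN·m
  R_B = Pa²(a+3b)/L³ = 11·3²·(3+3·3)/6³ = 11/2 kN
  M_B = -Pa²b/L² = -11·3²·3/6² = -33/4 kN·m
Load 3 — triangular load w₀=11 kN/m (0→w₀ over full span):
  R_A = 3w₀L/20 = 3·11·6/20 = 99/10 kN
  M_A = w₀L²/30 = 11·6²/30 = 66/5 kN·m
  R_B = 7w₀L/20 = 7·11·6/20 = 231/10 kN
  M_B = -w₀L²/20 = -11·6²/20 = -99/5 kN·m
Superposition: R_A = 62/5 kN, M_A = 489/20 kN·m, R_B = 158/5 kN, M_B = -661/20 kN·m

R_A = 62/5 kN, M_A = 489/20 kN·m, R_B = 158/5 kN, M_B = -661/20 kN·m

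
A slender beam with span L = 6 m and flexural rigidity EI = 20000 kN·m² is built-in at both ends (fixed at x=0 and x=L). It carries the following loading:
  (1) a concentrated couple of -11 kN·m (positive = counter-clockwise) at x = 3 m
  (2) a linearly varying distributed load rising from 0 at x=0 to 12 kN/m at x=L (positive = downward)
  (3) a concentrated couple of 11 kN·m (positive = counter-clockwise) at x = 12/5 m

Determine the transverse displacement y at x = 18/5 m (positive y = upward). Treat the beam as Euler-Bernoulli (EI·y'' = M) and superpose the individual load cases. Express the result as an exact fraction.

Load 1 — applied couple M₀=-11 kN·m at a=3 m (b=L-a=3):
  y_1 = (R_Ax³/6 - M_Ax²/2 - M₀(x-a)²/2)/EI  [x>a] with R_A=-11/4, M_A=-11/4 = ((-11/4)·(18/5)³/6 - (-11/4)·(18/5)²/2 - (-11)·((18/5)-3)²/2)/20000 = -99/1250000 m
Load 2 — triangular load w₀=12 kN/m (0→w₀ over full span):
  y_2 = -w₀x²(L-x)²(x+2L)/(120LEI) = -12·(18/5)²·(6-(18/5))²·((18/5)+2·6)/(120·6·20000) = -9477/9765625 m
Load 3 — applied couple M₀=11 kN·m at a=12/5 m (b=L-a=18/5):
  y_3 = (R_Ax³/6 - M_Ax²/2 - M₀(x-a)²/2)/EI  [x>a] with R_A=66/25, M_A=33/25 = ((66/25)·(18/5)³/6 - (33/25)·(18/5)²/2 - 11·((18/5)-(12/5))²/2)/20000 = 396/1953125 m
Superposition: y = Σ y_i = -132327/156250000 m ≈ -0.000847 m

y(18/5) = -132327/156250000 m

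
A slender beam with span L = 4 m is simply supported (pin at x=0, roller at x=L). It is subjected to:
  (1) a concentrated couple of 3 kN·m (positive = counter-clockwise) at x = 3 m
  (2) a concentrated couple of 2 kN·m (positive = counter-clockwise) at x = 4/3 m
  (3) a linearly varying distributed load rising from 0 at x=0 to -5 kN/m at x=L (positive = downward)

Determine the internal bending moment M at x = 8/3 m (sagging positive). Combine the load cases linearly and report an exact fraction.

M(8/3) = -292/81 kN·m

Load 1 — applied couple M₀=3 kN·m at a=3 m (b=L-a=1):
  M_1 = M₀x/L  [x≤a] = 3·(8/3)/4 = 2 kN·m
Load 2 — applied couple M₀=2 kN·m at a=4/3 m (b=L-a=8/3):
  M_2 = M₀x/L - M₀  [x>a] = 2·(8/3)/4 - 2 = -2/3 kN·m
Load 3 — triangular load w₀=-5 kN/m (0→w₀ over full span):
  M_3 = w₀Lx/6 - w₀x³/(6L) = (-5)·4·(8/3)/6 - (-5)·(8/3)³/(6·4) = -400/81 kN·m
Superposition: M = Σ M_i = -292/81 kN·m ≈ -3.604938 kN·m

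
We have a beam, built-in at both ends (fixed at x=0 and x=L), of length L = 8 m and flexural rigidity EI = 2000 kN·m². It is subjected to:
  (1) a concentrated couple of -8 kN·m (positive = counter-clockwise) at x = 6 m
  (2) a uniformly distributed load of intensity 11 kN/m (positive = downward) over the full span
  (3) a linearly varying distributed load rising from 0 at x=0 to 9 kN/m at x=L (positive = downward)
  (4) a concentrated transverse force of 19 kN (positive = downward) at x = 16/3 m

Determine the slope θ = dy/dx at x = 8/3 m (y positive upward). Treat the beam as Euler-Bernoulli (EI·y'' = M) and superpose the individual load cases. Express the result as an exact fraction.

θ(8/3) = -9079/303750 rad

Load 1 — applied couple M₀=-8 kN·m at a=6 m (b=L-a=2):
  θ_1 = (R_Ax²/2 - M_Ax)/EI  [x≤a] with R_A=-9/8, M_A=-5/2 = ((-9/8)·(8/3)²/2 - (-5/2)·(8/3))/2000 = 1/750 rad
Load 2 — uniform load w=11 kN/m over full span:
  θ_2 = -wx(L-x)(L-2x)/(12EI) = -11·(8/3)·(8-(8/3))·(8-2·(8/3))/(12·2000) = -176/10125 rad
Load 3 — triangular load w₀=9 kN/m (0→w₀ over full span):
  θ_3 = -w₀(2x(L-x)(L-2x)(x+2L)+x²(L-x)²)/(120LEI) = -9·(2·(8/3)·(8-(8/3))·(8-2·(8/3))·((8/3)+2·8)+(8/3)²·(8-(8/3))²)/(120·8·2000) = -128/16875 rad
Load 4 — point force P=19 kN at a=16/3 m (b=L-a=8/3):
  θ_4 = -Pb²x(2aL-(3a+b)x)/(2L³EI)  [x≤a] = -19·(8/3)²·(8/3)·(2·(16/3)·8-(3·(16/3)+(8/3))·(8/3))/(2·8³·2000) = -38/6075 rad
Superposition: θ = Σ θ_i = -9079/303750 rad ≈ -0.029890 rad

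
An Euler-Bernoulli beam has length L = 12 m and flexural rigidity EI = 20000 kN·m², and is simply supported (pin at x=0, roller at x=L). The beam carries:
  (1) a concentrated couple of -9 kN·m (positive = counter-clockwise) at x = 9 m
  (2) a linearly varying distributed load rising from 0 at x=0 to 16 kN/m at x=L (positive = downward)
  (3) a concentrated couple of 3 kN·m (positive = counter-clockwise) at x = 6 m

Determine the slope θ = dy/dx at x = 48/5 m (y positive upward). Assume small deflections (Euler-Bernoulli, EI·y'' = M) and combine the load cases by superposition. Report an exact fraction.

Load 1 — applied couple M₀=-9 kN·m at a=9 m (b=L-a=3):
  θ_1 = (M₀x²/(2L)-M₀(x-a)+C₁)/EI  [x>a] with C₁=M₀(3b²-L²)/(6L)=117/8 = ((-9)·(48/5)²/(2·12)-(-9)·((48/5)-9)+(117/8))/20000 = -2907/4000000 rad
Load 2 — triangular load w₀=16 kN/m (0→w₀ over full span):
  θ_2 = -w₀(7L⁴-30L²x²+15x⁴)/(360LEI) = -16·(7·12⁴-30·12²·(48/5)²+15·(48/5)⁴)/(360·12·20000) = 9084/390625 rad
Load 3 — applied couple M₀=3 kN·m at a=6 m (b=L-a=6):
  θ_3 = (M₀x²/(2L)-M₀(x-a)+C₁)/EI  [x>a] with C₁=M₀(3b²-L²)/(6L)=-3/2 = (3·(48/5)²/(2·12)-3·((48/5)-6)+(-3/2))/20000 = -39/1000000 rad
Superposition: θ = Σ θ_i = 2248929/100000000 rad ≈ 0.022489 rad

θ(48/5) = 2248929/100000000 rad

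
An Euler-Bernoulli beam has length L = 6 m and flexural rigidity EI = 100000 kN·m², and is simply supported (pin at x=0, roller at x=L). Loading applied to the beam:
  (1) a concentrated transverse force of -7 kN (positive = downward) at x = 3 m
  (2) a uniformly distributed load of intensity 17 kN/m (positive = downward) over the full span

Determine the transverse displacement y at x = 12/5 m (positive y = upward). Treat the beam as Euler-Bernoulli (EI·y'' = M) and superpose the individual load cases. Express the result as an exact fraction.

Load 1 — point force P=-7 kN at a=3 m (b=L-a=3):
  y_1 = -Pbx(L²-b²-x²)/(6LEI)  [x≤a] = -(-7)·3·(12/5)·(6²-3²-(12/5)²)/(6·6·100000) = 3717/12500000 m
Load 2 — uniform load w=17 kN/m over full span:
  y_2 = -wx(L³-2Lx²+x³)/(24EI) = -17·(12/5)·(6³-2·6·(12/5)²+(12/5)³)/(24·100000) = -42687/15625000 m
Superposition: y = Σ y_i = -152163/62500000 m ≈ -0.002435 m

y(12/5) = -152163/62500000 m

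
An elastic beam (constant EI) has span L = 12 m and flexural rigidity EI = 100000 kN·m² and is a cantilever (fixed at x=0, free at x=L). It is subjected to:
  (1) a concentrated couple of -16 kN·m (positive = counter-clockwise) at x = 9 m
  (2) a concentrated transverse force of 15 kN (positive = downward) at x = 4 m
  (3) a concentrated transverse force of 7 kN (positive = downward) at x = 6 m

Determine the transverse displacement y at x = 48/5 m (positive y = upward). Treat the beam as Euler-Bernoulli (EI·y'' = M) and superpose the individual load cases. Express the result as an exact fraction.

y(48/5) = -671/25000 m

Load 1 — applied couple M₀=-16 kN·m at a=9 m (b=L-a=3):
  y_1 = M₀a(2x-a)/(2EI)  [x>a] = (-16)·9·(2·(48/5)-9)/(2·100000) = -459/62500 m
Load 2 — point force P=15 kN at a=4 m (b=L-a=8):
  y_2 = -Pa²(3x-a)/(6EI)  [x>a] = -15·4²·(3·(48/5)-4)/(6·100000) = -31/3125 m
Load 3 — point force P=7 kN at a=6 m (b=L-a=6):
  y_3 = -Pa²(3x-a)/(6EI)  [x>a] = -7·6²·(3·(48/5)-6)/(6·100000) = -1197/125000 m
Superposition: y = Σ y_i = -671/25000 m ≈ -0.026840 m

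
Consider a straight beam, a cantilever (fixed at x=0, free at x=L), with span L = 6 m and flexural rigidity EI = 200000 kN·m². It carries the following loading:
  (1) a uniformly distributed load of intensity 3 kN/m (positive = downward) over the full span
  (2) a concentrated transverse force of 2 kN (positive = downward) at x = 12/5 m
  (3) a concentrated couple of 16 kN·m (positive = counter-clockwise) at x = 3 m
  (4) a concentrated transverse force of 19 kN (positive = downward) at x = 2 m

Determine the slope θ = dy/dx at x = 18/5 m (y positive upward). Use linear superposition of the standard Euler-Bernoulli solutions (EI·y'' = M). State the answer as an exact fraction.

θ(18/5) = -6053/12500000 rad

Load 1 — uniform load w=3 kN/m over full span:
  θ_1 = -wx(x²-3Lx+3L²)/(6EI) = -3·(18/5)·((18/5)²-3·6·(18/5)+3·6²)/(6·200000) = -3159/6250000 rad
Load 2 — point force P=2 kN at a=12/5 m (b=L-a=18/5):
  θ_2 = -Pa²/(2EI)  [x>a] = -2·(12/5)²/(2·200000) = -9/312500 rad
Load 3 — applied couple M₀=16 kN·m at a=3 m (b=L-a=3):
  θ_3 = M₀a/EI  [x>a] = 16·3/200000 = 3/12500 rad
Load 4 — point force P=19 kN at a=2 m (b=L-a=4):
  θ_4 = -Pa²/(2EI)  [x>a] = -19·2²/(2·200000) = -19/100000 rad
Superposition: θ = Σ θ_i = -6053/12500000 rad ≈ -0.000484 rad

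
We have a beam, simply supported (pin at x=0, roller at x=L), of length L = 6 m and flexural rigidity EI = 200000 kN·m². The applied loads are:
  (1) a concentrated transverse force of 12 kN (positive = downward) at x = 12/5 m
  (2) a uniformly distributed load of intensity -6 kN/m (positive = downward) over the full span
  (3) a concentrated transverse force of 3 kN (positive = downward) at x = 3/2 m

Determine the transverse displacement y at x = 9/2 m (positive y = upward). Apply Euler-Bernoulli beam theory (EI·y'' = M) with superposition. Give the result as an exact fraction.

y(9/2) = 261171/1600000000 m

Load 1 — point force P=12 kN at a=12/5 m (b=L-a=18/5):
  y_1 = -Pa(L-x)(2Lx-a²-x²)/(6LEI)  [x>a] = -12·(12/5)·(6-(9/2))·(2·6·(9/2)-(12/5)²-(9/2)²)/(6·6·200000) = -8397/50000000 m
Load 2 — uniform load w=-6 kN/m over full span:
  y_2 = -wx(L³-2Lx²+x³)/(24EI) = -(-6)·(9/2)·(6³-2·6·(9/2)²+(9/2)³)/(24·200000) = 4617/12800000 m
Load 3 — point force P=3 kN at a=3/2 m (b=L-a=9/2):
  y_3 = -Pa(L-x)(2Lx-a²-x²)/(6LEI)  [x>a] = -3·(3/2)·(6-(9/2))·(2·6·(9/2)-(3/2)²-(9/2)²)/(6·6·200000) = -189/6400000 m
Superposition: y = Σ y_i = 261171/1600000000 m ≈ 0.000163 m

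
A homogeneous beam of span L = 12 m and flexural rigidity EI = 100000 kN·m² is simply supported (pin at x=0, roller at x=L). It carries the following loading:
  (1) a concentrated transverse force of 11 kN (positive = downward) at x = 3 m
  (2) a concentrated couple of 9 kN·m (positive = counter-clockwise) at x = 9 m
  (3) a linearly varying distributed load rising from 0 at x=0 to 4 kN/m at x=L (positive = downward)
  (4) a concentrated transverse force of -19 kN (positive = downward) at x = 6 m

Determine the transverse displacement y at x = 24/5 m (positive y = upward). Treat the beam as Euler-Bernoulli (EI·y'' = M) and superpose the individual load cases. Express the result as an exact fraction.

y(24/5) = -5932809/3125000000 m

Load 1 — point force P=11 kN at a=3 m (b=L-a=9):
  y_1 = -Pa(L-x)(2Lx-a²-x²)/(6LEI)  [x>a] = -11·3·(12-(24/5))·(2·12·(24/5)-3²-(24/5)²)/(6·12·100000) = -68607/25000000 m
Load 2 — applied couple M₀=9 kN·m at a=9 m (b=L-a=3):
  y_2 = (M₀x³/(6L)+C₁x)/EI  [x≤a] with C₁=M₀(3b²-L²)/(6L)=-117/8 = (9·(24/5)³/(6·12)+(-117/8)·(24/5))/100000 = -7047/12500000 m
Load 3 — triangular load w₀=4 kN/m (0→w₀ over full span):
  y_3 = -w₀x(7L⁴-10L²x²+3x⁴)/(360LEI) = -4·(24/5)·(7·12⁴-10·12²·(24/5)²+3·(24/5)⁴)/(360·12·100000) = -246456/48828125 m
Load 4 — point force P=-19 kN at a=6 m (b=L-a=6):
  y_4 = -Pbx(L²-b²-x²)/(6LEI)  [x≤a] = -(-19)·6·(24/5)·(12²-6²-(24/5)²)/(6·12·100000) = 10089/1562500 m
Superposition: y = Σ y_i = -5932809/3125000000 m ≈ -0.001898 m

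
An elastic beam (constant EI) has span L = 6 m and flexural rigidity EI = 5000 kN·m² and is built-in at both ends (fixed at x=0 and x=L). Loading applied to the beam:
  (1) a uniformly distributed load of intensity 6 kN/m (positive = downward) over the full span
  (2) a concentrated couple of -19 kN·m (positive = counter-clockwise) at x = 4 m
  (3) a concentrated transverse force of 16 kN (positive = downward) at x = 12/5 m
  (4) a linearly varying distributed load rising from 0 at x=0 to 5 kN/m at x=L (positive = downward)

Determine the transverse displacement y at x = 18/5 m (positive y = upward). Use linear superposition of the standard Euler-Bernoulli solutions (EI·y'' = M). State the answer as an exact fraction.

y(18/5) = -250839/39062500 m

Load 1 — uniform load w=6 kN/m over full span:
  y_1 = -wx²(L-x)²/(24EI) = -6·(18/5)²·(6-(18/5))²/(24·5000) = -1458/390625 m
Load 2 — applied couple M₀=-19 kN·m at a=4 m (b=L-a=2):
  y_2 = (R_Ax³/6 - M_Ax²/2)/EI  [x≤a] with R_A=-38/9, M_A=-19/3 = ((-38/9)·(18/5)³/6 - (-19/3)·(18/5)²/2)/5000 = 513/312500 m
Load 3 — point force P=16 kN at a=12/5 m (b=L-a=18/5):
  y_3 = -Pa²(L-x)²(3bL-(3b+a)(L-x))/(6L³EI)  [x>a] = -16·(12/5)²·(6-(18/5))²·(3·(18/5)·6-(3·(18/5)+(12/5))·(6-(18/5)))/(6·6³·5000) = -26496/9765625 m
Load 4 — triangular load w₀=5 kN/m (0→w₀ over full span):
  y_4 = -w₀x²(L-x)²(x+2L)/(120LEI) = -5·(18/5)²·(6-(18/5))²·((18/5)+2·6)/(120·6·5000) = -3159/1953125 m
Superposition: y = Σ y_i = -250839/39062500 m ≈ -0.006421 m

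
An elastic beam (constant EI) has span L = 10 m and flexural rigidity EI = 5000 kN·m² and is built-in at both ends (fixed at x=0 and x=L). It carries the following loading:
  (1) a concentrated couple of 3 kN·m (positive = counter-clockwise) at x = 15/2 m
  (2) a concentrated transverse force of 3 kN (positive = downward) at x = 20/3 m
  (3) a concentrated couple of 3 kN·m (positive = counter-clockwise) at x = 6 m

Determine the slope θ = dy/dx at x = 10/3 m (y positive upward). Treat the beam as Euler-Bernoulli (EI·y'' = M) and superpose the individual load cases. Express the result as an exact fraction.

θ(10/3) = -8321/8100000 rad

Load 1 — applied couple M₀=3 kN·m at a=15/2 m (b=L-a=5/2):
  θ_1 = (R_Ax²/2 - M_Ax)/EI  [x≤a] with R_A=27/80, M_A=15/16 = ((27/80)·(10/3)²/2 - (15/16)·(10/3))/5000 = -1/4000 rad
Load 2 — point force P=3 kN at a=20/3 m (b=L-a=10/3):
  θ_2 = -Pb²x(2aL-(3a+b)x)/(2L³EI)  [x≤a] = -3·(10/3)²·(10/3)·(2·(20/3)·10-(3·(20/3)+(10/3))·(10/3))/(2·10³·5000) = -1/1620 rad
Load 3 — applied couple M₀=3 kN·m at a=6 m (b=L-a=4):
  θ_3 = (R_Ax²/2 - M_Ax)/EI  [x≤a] with R_A=54/125, M_A=24/25 = ((54/125)·(10/3)²/2 - (24/25)·(10/3))/5000 = -1/6250 rad
Superposition: θ = Σ θ_i = -8321/8100000 rad ≈ -0.001027 rad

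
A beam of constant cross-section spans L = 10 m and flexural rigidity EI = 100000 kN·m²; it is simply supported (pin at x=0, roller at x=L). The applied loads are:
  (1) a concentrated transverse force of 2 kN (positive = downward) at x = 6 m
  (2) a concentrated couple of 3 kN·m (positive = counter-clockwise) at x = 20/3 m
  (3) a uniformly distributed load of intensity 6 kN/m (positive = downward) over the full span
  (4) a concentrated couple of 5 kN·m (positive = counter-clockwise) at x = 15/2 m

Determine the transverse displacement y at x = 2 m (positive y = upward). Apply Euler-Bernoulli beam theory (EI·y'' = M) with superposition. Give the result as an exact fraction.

Load 1 — point force P=2 kN at a=6 m (b=L-a=4):
  y_1 = -Pbx(L²-b²-x²)/(6LEI)  [x≤a] = -2·4·2·(10²-4²-2²)/(6·10·100000) = -2/9375 m
Load 2 — applied couple M₀=3 kN·m at a=20/3 m (b=L-a=10/3):
  y_2 = (M₀x³/(6L)+C₁x)/EI  [x≤a] with C₁=M₀(3b²-L²)/(6L)=-10/3 = (3·2³/(6·10)+(-10/3)·2)/100000 = -47/750000 m
Load 3 — uniform load w=6 kN/m over full span:
  y_3 = -wx(L³-2Lx²+x³)/(24EI) = -6·2·(10³-2·10·2²+2³)/(24·100000) = -29/6250 m
Load 4 — applied couple M₀=5 kN·m at a=15/2 m (b=L-a=5/2):
  y_4 = (M₀x³/(6L)+C₁x)/EI  [x≤a] with C₁=M₀(3b²-L²)/(6L)=-325/48 = (5·2³/(6·10)+(-325/48)·2)/100000 = -103/800000 m
Superposition: y = Σ y_i = -20179/4000000 m ≈ -0.005045 m

y(2) = -20179/4000000 m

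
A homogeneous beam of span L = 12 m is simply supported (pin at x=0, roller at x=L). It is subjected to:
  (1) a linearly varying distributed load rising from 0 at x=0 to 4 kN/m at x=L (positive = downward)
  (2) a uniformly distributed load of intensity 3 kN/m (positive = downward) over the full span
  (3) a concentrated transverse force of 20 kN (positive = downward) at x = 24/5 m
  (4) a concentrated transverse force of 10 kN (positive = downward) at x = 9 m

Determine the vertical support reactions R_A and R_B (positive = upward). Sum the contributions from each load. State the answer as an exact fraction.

R_A = 81/2 kN, R_B = 99/2 kN

Load 1 — triangular load w₀=4 kN/m (0→w₀ over full span):
  R_A = w₀L/6 = 4·12/6 = 8 kN
  R_B = w₀L/3 = 4·12/3 = 16 kN
Load 2 — uniform load w=3 kN/m over full span:
  R_A = wL/2 = 3·12/2 = 18 kN
  R_B = wL/2 = 3·12/2 = 18 kN
Load 3 — point force P=20 kN at a=24/5 m (b=L-a=36/5):
  R_A = Pb/L = 20·(36/5)/12 = 12 kN
  R_B = Pa/L = 20·(24/5)/12 = 8 kN
Load 4 — point force P=10 kN at a=9 m (b=L-a=3):
  R_A = Pb/L = 10·3/12 = 5/2 kN
  R_B = Pa/L = 10·9/12 = 15/2 kN
Superposition: R_A = 81/2 kN, R_B = 99/2 kN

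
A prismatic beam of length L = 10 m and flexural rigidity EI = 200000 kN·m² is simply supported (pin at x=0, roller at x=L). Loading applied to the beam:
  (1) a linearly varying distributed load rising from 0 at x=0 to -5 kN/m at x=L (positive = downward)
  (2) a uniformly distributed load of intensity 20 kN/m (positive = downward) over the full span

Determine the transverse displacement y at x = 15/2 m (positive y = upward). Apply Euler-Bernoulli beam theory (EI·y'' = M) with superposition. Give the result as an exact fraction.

y(15/2) = -793/98304 m

Load 1 — triangular load w₀=-5 kN/m (0→w₀ over full span):
  y_1 = -w₀x(7L⁴-10L²x²+3x⁴)/(360LEI) = -(-5)·(15/2)·(7·10⁴-10·10²·(15/2)²+3·(15/2)⁴)/(360·10·200000) = 119/98304 m
Load 2 — uniform load w=20 kN/m over full span:
  y_2 = -wx(L³-2Lx²+x³)/(24EI) = -20·(15/2)·(10³-2·10·(15/2)²+(15/2)³)/(24·200000) = -19/2048 m
Superposition: y = Σ y_i = -793/98304 m ≈ -0.008067 m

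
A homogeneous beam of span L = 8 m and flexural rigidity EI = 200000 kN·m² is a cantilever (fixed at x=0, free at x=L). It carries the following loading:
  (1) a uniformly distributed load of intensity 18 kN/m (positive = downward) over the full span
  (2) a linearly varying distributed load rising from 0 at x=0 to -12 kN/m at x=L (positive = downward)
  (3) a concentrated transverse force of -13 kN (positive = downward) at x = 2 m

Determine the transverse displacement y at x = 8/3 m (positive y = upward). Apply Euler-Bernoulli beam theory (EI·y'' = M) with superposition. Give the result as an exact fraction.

y(8/3) = -248653/60750000 m

Load 1 — uniform load w=18 kN/m over full span:
  y_1 = -wx²(x²-4Lx+6L²)/(24EI) = -18·(8/3)²·((8/3)²-4·8·(8/3)+6·8²)/(24·200000) = -688/84375 m
Load 2 — triangular load w₀=-12 kN/m (0→w₀ over full span):
  y_2 = (w₀Lx³/12-w₀L²x²/6-w₀x⁵/(120L))/EI = ((-12)·8·(8/3)³/12-(-12)·8²·(8/3)²/6-(-12)·(8/3)⁵/(120·8))/200000 = 14432/3796875 m
Load 3 — point force P=-13 kN at a=2 m (b=L-a=6):
  y_3 = -Pa²(3x-a)/(6EI)  [x>a] = -(-13)·2²·(3·(8/3)-2)/(6·200000) = 13/50000 m
Superposition: y = Σ y_i = -248653/60750000 m ≈ -0.004093 m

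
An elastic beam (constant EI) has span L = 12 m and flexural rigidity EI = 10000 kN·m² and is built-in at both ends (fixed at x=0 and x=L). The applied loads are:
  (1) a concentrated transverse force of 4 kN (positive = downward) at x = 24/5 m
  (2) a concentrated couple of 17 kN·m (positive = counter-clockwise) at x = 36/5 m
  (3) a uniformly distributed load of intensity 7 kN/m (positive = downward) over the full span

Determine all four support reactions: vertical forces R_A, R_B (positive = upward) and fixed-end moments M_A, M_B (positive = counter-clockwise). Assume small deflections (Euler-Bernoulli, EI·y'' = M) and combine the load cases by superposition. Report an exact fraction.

R_A = 5829/125 kN, M_A = 12044/125 kN·m, R_B = 5171/125 kN, M_B = -10821/125 kN·m

Load 1 — point force P=4 kN at a=24/5 m (b=L-a=36/5):
  R_A = Pb²(3a+b)/L³ = 4·(36/5)²·(3·(24/5)+(36/5))/12³ = 324/125 kN
  M_A = Pab²/L² = 4·(24/5)·(36/5)²/12² = 864/125 kN·m
  R_B = Pa²(a+3b)/L³ = 4·(24/5)²·((24/5)+3·(36/5))/12³ = 176/125 kN
  M_B = -Pa²b/L² = -4·(24/5)²·(36/5)/12² = -576/125 kN·m
Load 2 — applied couple M₀=17 kN·m at a=36/5 m (b=L-a=24/5):
  R_A = 6M₀ab/L³ = 6·17·(36/5)·(24/5)/12³ = 51/25 kN
  M_A = M₀b(2a-b)/L² = 17·(24/5)·(2·(36/5)-(24/5))/12² = 136/25 kN·m
  R_B = -6M₀ab/L³ = -6·17·(36/5)·(24/5)/12³ = -51/25 kN
  M_B = M₀a(2b-a)/L² = 17·(36/5)·(2·(24/5)-(36/5))/12² = 51/25 kN·m
Load 3 — uniform load w=7 kN/m over full span:
  R_A = wL/2 = 7·12/2 = 42 kN
  M_A = wL²/12 = 7·12²/12 = 84 kN·m
  R_B = wL/2 = 7·12/2 = 42 kN
  M_B = -wL²/12 = -7·12²/12 = -84 kN·m
Superposition: R_A = 5829/125 kN, M_A = 12044/125 kN·m, R_B = 5171/125 kN, M_B = -10821/125 kN·m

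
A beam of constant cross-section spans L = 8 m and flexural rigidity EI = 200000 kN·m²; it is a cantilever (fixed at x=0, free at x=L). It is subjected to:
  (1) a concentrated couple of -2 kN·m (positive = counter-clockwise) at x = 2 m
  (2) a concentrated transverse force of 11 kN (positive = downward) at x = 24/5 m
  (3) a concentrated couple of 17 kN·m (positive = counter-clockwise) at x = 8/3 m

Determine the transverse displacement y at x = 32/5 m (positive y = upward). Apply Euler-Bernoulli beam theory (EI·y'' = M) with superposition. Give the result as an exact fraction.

y(32/5) = -112547/56250000 m

Load 1 — applied couple M₀=-2 kN·m at a=2 m (b=L-a=6):
  y_1 = M₀a(2x-a)/(2EI)  [x>a] = (-2)·2·(2·(32/5)-2)/(2·200000) = -27/250000 m
Load 2 — point force P=11 kN at a=24/5 m (b=L-a=16/5):
  y_2 = -Pa²(3x-a)/(6EI)  [x>a] = -11·(24/5)²·(3·(32/5)-(24/5))/(6·200000) = -1188/390625 m
Load 3 — applied couple M₀=17 kN·m at a=8/3 m (b=L-a=16/3):
  y_3 = M₀a(2x-a)/(2EI)  [x>a] = 17·(8/3)·(2·(32/5)-(8/3))/(2·200000) = 323/281250 m
Superposition: y = Σ y_i = -112547/56250000 m ≈ -0.002001 m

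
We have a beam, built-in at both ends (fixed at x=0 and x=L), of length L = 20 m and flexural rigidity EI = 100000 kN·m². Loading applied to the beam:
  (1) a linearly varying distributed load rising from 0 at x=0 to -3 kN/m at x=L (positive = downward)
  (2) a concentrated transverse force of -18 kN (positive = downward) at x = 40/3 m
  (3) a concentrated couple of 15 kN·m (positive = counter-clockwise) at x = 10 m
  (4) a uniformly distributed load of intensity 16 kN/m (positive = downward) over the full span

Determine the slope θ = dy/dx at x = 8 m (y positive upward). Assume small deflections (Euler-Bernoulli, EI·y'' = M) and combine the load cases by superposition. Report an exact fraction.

Load 1 — triangular load w₀=-3 kN/m (0→w₀ over full span):
  θ_1 = -w₀(2x(L-x)(L-2x)(x+2L)+x²(L-x)²)/(120LEI) = -(-3)·(2·8·(20-8)·(20-2·8)·(8+2·20)+8²·(20-8)²)/(120·20·100000) = 9/15625 rad
Load 2 — point force P=-18 kN at a=40/3 m (b=L-a=20/3):
  θ_2 = -Pb²x(2aL-(3a+b)x)/(2L³EI)  [x≤a] = -(-18)·(20/3)²·8·(2·(40/3)·20-(3·(40/3)+(20/3))·8)/(2·20³·100000) = 2/3125 rad
Load 3 — applied couple M₀=15 kN·m at a=10 m (b=L-a=10):
  θ_3 = (R_Ax²/2 - M_Ax)/EI  [x≤a] with R_A=9/8, M_A=15/4 = ((9/8)·8²/2 - (15/4)·8)/100000 = 3/50000 rad
Load 4 — uniform load w=16 kN/m over full span:
  θ_4 = -wx(L-x)(L-2x)/(12EI) = -16·8·(20-8)·(20-2·8)/(12·100000) = -16/3125 rad
Superposition: θ = Σ θ_i = -961/250000 rad ≈ -0.003844 rad

θ(8) = -961/250000 rad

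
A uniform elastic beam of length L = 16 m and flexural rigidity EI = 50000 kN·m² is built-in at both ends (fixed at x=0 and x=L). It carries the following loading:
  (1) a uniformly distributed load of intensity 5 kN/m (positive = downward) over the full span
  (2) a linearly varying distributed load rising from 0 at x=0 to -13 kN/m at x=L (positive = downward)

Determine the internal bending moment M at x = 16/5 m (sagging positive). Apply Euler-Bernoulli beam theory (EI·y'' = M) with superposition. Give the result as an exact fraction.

M(16/5) = 1408/125 kN·m

Load 1 — uniform load w=5 kN/m over full span:
  M_1 = wLx/2 - wL²/12 - wx²/2 = 5·16·(16/5)/2 - 5·16²/12 - 5·(16/5)²/2 = -64/15 kN·m
Load 2 — triangular load w₀=-13 kN/m (0→w₀ over full span):
  M_2 = 3w₀Lx/20 - w₀L²/30 - w₀x³/(6L) = 3·(-13)·16·(16/5)/20 - (-13)·16²/30 - (-13)·(16/5)³/(6·16) = 5824/375 kN·m
Superposition: M = Σ M_i = 1408/125 kN·m ≈ 11.264000 kN·m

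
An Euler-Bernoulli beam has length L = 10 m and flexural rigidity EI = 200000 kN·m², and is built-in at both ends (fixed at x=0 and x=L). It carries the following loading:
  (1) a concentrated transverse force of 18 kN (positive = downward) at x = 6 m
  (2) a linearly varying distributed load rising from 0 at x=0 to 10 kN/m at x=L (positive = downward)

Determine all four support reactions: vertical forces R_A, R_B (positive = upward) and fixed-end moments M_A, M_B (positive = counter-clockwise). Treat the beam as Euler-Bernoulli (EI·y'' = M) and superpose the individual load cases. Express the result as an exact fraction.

R_A = 2667/125 kN, M_A = 3796/75 kN·m, R_B = 5833/125 kN, M_B = -1898/25 kN·m

Load 1 — point force P=18 kN at a=6 m (b=L-a=4):
  R_A = Pb²(3a+b)/L³ = 18·4²·(3·6+4)/10³ = 792/125 kN
  M_A = Pab²/L² = 18·6·4²/10² = 432/25 kN·m
  R_B = Pa²(a+3b)/L³ = 18·6²·(6+3·4)/10³ = 1458/125 kN
  M_B = -Pa²b/L² = -18·6²·4/10² = -648/25 kN·m
Load 2 — triangular load w₀=10 kN/m (0→w₀ over full span):
  R_A = 3w₀L/20 = 3·10·10/20 = 15 kN
  M_A = w₀L²/30 = 10·10²/30 = 100/3 kN·m
  R_B = 7w₀L/20 = 7·10·10/20 = 35 kN
  M_B = -w₀L²/20 = -10·10²/20 = -50 kN·m
Superposition: R_A = 2667/125 kN, M_A = 3796/75 kN·m, R_B = 5833/125 kN, M_B = -1898/25 kN·m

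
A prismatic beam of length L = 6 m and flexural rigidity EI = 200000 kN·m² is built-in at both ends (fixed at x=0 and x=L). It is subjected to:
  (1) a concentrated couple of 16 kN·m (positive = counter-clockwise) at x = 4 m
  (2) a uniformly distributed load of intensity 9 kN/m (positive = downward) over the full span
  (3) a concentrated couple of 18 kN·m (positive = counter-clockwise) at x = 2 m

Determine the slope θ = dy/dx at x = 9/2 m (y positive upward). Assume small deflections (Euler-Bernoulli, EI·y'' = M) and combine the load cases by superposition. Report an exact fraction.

Load 1 — applied couple M₀=16 kN·m at a=4 m (b=L-a=2):
  θ_1 = (R_Ax²/2 - M_Ax - M₀(x-a))/EI  [x>a] with R_A=32/9, M_A=16/3 = ((32/9)·(9/2)²/2 - (16/3)·(9/2) - 16·((9/2)-4))/200000 = 1/50000 rad
Load 2 — uniform load w=9 kN/m over full span:
  θ_2 = -wx(L-x)(L-2x)/(12EI) = -9·(9/2)·(6-(9/2))·(6-2·(9/2))/(12·200000) = 243/3200000 rad
Load 3 — applied couple M₀=18 kN·m at a=2 m (b=L-a=4):
  θ_3 = (R_Ax²/2 - M_Ax - M₀(x-a))/EI  [x>a] with R_A=4, M_A=0 = (4·(9/2)²/2 - 0·(9/2) - 18·((9/2)-2))/200000 = -9/400000 rad
Superposition: θ = Σ θ_i = 47/640000 rad ≈ 0.000073 rad

θ(9/2) = 47/640000 rad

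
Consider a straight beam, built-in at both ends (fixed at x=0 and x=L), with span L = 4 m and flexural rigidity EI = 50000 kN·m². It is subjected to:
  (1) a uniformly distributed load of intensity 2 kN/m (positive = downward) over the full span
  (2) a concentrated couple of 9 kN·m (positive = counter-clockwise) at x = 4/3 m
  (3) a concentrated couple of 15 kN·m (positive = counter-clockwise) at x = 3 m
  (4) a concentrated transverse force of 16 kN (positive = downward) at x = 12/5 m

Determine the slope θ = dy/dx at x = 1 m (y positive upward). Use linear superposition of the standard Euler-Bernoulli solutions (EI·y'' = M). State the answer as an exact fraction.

Load 1 — uniform load w=2 kN/m over full span:
  θ_1 = -wx(L-x)(L-2x)/(12EI) = -2·1·(4-1)·(4-2·1)/(12·50000) = -1/50000 rad
Load 2 — applied couple M₀=9 kN·m at a=4/3 m (b=L-a=8/3):
  θ_2 = (R_Ax²/2 - M_Ax)/EI  [x≤a] with R_A=3, M_A=0 = (3·1²/2 - 0·1)/50000 = 3/100000 rad
Load 3 — applied couple M₀=15 kN·m at a=3 m (b=L-a=1):
  θ_3 = (R_Ax²/2 - M_Ax)/EI  [x≤a] with R_A=135/32, M_A=75/16 = ((135/32)·1²/2 - (75/16)·1)/50000 = -33/640000 rad
Load 4 — point force P=16 kN at a=12/5 m (b=L-a=8/5):
  θ_4 = -Pb²x(2aL-(3a+b)x)/(2L³EI)  [x≤a] = -16·(8/5)²·1·(2·(12/5)·4-(3·(12/5)+(8/5))·1)/(2·4³·50000) = -26/390625 rad
Superposition: θ = Σ θ_i = -43249/400000000 rad ≈ -0.000108 rad

θ(1) = -43249/400000000 rad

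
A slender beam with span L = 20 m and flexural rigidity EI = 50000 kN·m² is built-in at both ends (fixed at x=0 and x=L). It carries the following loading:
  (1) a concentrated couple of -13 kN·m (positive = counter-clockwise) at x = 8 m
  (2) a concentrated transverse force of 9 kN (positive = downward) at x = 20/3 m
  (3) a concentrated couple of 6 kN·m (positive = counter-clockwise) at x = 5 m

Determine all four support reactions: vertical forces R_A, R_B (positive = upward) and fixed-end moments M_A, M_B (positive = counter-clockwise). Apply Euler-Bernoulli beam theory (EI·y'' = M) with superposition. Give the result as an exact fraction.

R_A = 36409/6000 kN, M_A = 14389/600 kN·m, R_B = 17591/6000 kN, M_B = -9371/600 kN·m

Load 1 — applied couple M₀=-13 kN·m at a=8 m (b=L-a=12):
  R_A = 6M₀ab/L³ = 6·(-13)·8·12/20³ = -117/125 kN
  M_A = M₀b(2a-b)/L² = (-13)·12·(2·8-12)/20² = -39/25 kN·m
  R_B = -6M₀ab/L³ = -6·(-13)·8·12/20³ = 117/125 kN
  M_B = M₀a(2b-a)/L² = (-13)·8·(2·12-8)/20² = -104/25 kN·m
Load 2 — point force P=9 kN at a=20/3 m (b=L-a=40/3):
  R_A = Pb²(3a+b)/L³ = 9·(40/3)²·(3·(20/3)+(40/3))/20³ = 20/3 kN
  M_A = Pab²/L² = 9·(20/3)·(40/3)²/20² = 80/3 kN·m
  R_B = Pa²(a+3b)/L³ = 9·(20/3)²·((20/3)+3·(40/3))/20³ = 7/3 kN
  M_B = -Pa²b/L² = -9·(20/3)²·(40/3)/20² = -40/3 kN·m
Load 3 — applied couple M₀=6 kN·m at a=5 m (b=L-a=15):
  R_A = 6M₀ab/L³ = 6·6·5·15/20³ = 27/80 kN
  M_A = M₀b(2a-b)/L² = 6·15·(2·5-15)/20² = -9/8 kN·m
  R_B = -6M₀ab/L³ = -6·6·5·15/20³ = -27/80 kN
  M_B = M₀a(2b-a)/L² = 6·5·(2·15-5)/20² = 15/8 kN·m
Superposition: R_A = 36409/6000 kN, M_A = 14389/600 kN·m, R_B = 17591/6000 kN, M_B = -9371/600 kN·m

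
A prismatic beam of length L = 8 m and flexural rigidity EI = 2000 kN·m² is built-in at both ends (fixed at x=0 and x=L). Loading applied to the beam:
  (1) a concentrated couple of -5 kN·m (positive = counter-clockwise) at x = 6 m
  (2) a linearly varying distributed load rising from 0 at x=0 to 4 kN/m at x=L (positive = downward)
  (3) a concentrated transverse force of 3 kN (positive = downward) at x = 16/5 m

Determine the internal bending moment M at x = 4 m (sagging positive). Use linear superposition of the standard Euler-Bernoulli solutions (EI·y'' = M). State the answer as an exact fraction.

Load 1 — applied couple M₀=-5 kN·m at a=6 m (b=L-a=2):
  M_1 = R_Ax - M_A  [x≤a] with R_A=-45/64, M_A=-25/16 = (-45/64)·4 - (-25/16) = -5/4 kN·m
Load 2 — triangular load w₀=4 kN/m (0→w₀ over full span):
  M_2 = 3w₀Lx/20 - w₀L²/30 - w₀x³/(6L) = 3·4·8·4/20 - 4·8²/30 - 4·4³/(6·8) = 16/3 kN·m
Load 3 — point force P=3 kN at a=16/5 m (b=L-a=24/5):
  M_3 = Pa²(a+3b)(L-x)/L³ - Pa²b/L²  [x>a] = 3·(16/5)²·((16/5)+3·(24/5))·(8-4)/8³ - 3·(16/5)²·(24/5)/8² = 48/25 kN·m
Superposition: M = Σ M_i = 1801/300 kN·m ≈ 6.003333 kN·m

M(4) = 1801/300 kN·m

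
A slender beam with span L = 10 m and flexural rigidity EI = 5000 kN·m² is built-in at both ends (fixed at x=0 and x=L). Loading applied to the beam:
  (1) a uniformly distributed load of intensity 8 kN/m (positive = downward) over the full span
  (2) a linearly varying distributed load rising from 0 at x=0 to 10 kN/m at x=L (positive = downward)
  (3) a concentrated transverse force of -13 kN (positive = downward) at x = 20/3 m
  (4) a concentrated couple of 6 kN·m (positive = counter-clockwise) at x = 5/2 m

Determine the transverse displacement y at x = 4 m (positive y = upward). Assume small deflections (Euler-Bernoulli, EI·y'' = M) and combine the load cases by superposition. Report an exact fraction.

y(4) = -83159/1620000 m

Load 1 — uniform load w=8 kN/m over full span:
  y_1 = -wx²(L-x)²/(24EI) = -8·4²·(10-4)²/(24·5000) = -24/625 m
Load 2 — triangular load w₀=10 kN/m (0→w₀ over full span):
  y_2 = -w₀x²(L-x)²(x+2L)/(120LEI) = -10·4²·(10-4)²·(4+2·10)/(120·10·5000) = -72/3125 m
Load 3 — point force P=-13 kN at a=20/3 m (b=L-a=10/3):
  y_3 = -Pb²x²(3aL-(3a+b)x)/(6L³EI)  [x≤a] = -(-13)·(10/3)²·4²·(3·(20/3)·10-(3·(20/3)+(10/3))·4)/(6·10³·5000) = 416/50625 m
Load 4 — applied couple M₀=6 kN·m at a=5/2 m (b=L-a=15/2):
  y_4 = (R_Ax³/6 - M_Ax²/2 - M₀(x-a)²/2)/EI  [x>a] with R_A=27/40, M_A=-9/8 = ((27/40)·4³/6 - (-9/8)·4²/2 - 6·(4-(5/2))²/2)/5000 = 189/100000 m
Superposition: y = Σ y_i = -83159/1620000 m ≈ -0.051333 m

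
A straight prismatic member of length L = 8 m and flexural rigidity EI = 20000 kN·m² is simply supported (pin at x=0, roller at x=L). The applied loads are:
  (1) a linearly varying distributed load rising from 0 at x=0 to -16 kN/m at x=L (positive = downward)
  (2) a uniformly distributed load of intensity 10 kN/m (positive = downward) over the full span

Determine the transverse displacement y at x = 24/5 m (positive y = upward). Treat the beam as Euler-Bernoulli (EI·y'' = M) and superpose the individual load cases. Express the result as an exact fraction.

y(24/5) = -137792/29296875 m

Load 1 — triangular load w₀=-16 kN/m (0→w₀ over full span):
  y_1 = -w₀x(7L⁴-10L²x²+3x⁴)/(360LEI) = -(-16)·(24/5)·(7·8⁴-10·8²·(24/5)²+3·(24/5)⁴)/(360·8·20000) = 606208/29296875 m
Load 2 — uniform load w=10 kN/m over full span:
  y_2 = -wx(L³-2Lx²+x³)/(24EI) = -10·(24/5)·(8³-2·8·(24/5)²+(24/5)³)/(24·20000) = -1984/78125 m
Superposition: y = Σ y_i = -137792/29296875 m ≈ -0.004703 m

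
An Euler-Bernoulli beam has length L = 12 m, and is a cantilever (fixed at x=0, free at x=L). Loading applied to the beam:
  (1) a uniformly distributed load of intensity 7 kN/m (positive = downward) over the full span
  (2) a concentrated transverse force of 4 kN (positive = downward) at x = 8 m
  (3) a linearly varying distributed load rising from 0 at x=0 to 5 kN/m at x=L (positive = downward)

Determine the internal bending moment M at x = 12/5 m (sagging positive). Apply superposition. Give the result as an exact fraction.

M(12/5) = -12848/25 kN·m

Load 1 — uniform load w=7 kN/m over full span:
  M_1 = -w(L-x)²/2 = -7·(12-(12/5))²/2 = -8064/25 kN·m
Load 2 — point force P=4 kN at a=8 m (b=L-a=4):
  M_2 = -P(a-x)  [x≤a] = -4·(8-(12/5)) = -112/5 kN·m
Load 3 — triangular load w₀=5 kN/m (0→w₀ over full span):
  M_3 = w₀Lx/2 - w₀L²/3 - w₀x³/(6L) = 5·12·(12/5)/2 - 5·12²/3 - 5·(12/5)³/(6·12) = -4224/25 kN·m
Superposition: M = Σ M_i = -12848/25 kN·m ≈ -513.920000 kN·m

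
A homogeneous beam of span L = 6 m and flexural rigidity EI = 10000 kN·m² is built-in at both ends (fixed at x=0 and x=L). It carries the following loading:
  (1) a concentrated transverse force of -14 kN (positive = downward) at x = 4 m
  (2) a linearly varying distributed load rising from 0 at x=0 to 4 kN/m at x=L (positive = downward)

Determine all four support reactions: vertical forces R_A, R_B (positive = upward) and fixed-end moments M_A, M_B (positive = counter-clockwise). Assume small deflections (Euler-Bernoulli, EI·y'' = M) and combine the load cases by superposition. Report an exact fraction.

Load 1 — point force P=-14 kN at a=4 m (b=L-a=2):
  R_A = Pb²(3a+b)/L³ = (-14)·2²·(3·4+2)/6³ = -98/27 kN
  M_A = Pab²/L² = (-14)·4·2²/6² = -56/9 kN·m
  R_B = Pa²(a+3b)/L³ = (-14)·4²·(4+3·2)/6³ = -280/27 kN
  M_B = -Pa²b/L² = -(-14)·4²·2/6² = 112/9 kN·m
Load 2 — triangular load w₀=4 kN/m (0→w₀ over full span):
  R_A = 3w₀L/20 = 3·4·6/20 = 18/5 kN
  M_A = w₀L²/30 = 4·6²/30 = 24/5 kN·m
  R_B = 7w₀L/20 = 7·4·6/20 = 42/5 kN
  M_B = -w₀L²/20 = -4·6²/20 = -36/5 kN·m
Superposition: R_A = -4/135 kN, M_A = -64/45 kN·m, R_B = -266/135 kN, M_B = 236/45 kN·m

R_A = -4/135 kN, M_A = -64/45 kN·m, R_B = -266/135 kN, M_B = 236/45 kN·m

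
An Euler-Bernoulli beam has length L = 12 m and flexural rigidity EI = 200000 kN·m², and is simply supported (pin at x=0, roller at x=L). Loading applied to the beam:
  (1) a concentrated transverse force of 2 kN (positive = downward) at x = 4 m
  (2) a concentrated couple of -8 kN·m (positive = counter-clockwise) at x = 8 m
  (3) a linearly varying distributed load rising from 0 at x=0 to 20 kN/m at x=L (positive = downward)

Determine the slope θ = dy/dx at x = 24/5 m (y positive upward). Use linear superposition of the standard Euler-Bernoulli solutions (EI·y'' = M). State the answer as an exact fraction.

θ(24/5) = -17447/14062500 rad

Load 1 — point force P=2 kN at a=4 m (b=L-a=8):
  θ_1 = -Pa(2L²-6Lx+3x²+a²)/(6LEI)  [x>a] = -2·4·(2·12²-6·12·(24/5)+3·(24/5)²+4²)/(6·12·200000) = -43/2812500 rad
Load 2 — applied couple M₀=-8 kN·m at a=8 m (b=L-a=4):
  θ_2 = (M₀x²/(2L)+C₁)/EI  [x≤a] with C₁=M₀(3b²-L²)/(6L)=32/3 = ((-8)·(24/5)²/(2·12)+(32/3))/200000 = 7/468750 rad
Load 3 — triangular load w₀=20 kN/m (0→w₀ over full span):
  θ_3 = -w₀(7L⁴-30L²x²+15x⁴)/(360LEI) = -20·(7·12⁴-30·12²·(24/5)²+15·(24/5)⁴)/(360·12·200000) = -969/781250 rad
Superposition: θ = Σ θ_i = -17447/14062500 rad ≈ -0.001241 rad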